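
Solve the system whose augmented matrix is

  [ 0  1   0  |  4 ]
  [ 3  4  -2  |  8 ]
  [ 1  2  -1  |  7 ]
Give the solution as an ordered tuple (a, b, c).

Swap ρ1 and ρ2.
  [ 3  4  -2  |  8 ]
  [ 0  1   0  |  4 ]
  [ 1  2  -1  |  7 ]
Multiply ρ1 by 1/3.
  [ 1  4/3  -2/3  |  8/3 ]
  [ 0    1     0  |    4 ]
  [ 1    2    -1  |    7 ]
Subtract ρ1 from ρ3.
  [ 1  4/3  -2/3  |   8/3 ]
  [ 0    1     0  |     4 ]
  [ 0  2/3  -1/3  |  13/3 ]
Subtract 2/3 times ρ2 from ρ3.
  [ 1  4/3  -2/3  |  8/3 ]
  [ 0    1     0  |    4 ]
  [ 0    0  -1/3  |  5/3 ]
Multiply ρ3 by -3.
  [ 1  4/3  -2/3  |  8/3 ]
  [ 0    1     0  |    4 ]
  [ 0    0     1  |   -5 ]
Add 2/3 times ρ3 to ρ1.
  [ 1  4/3  0  |  -2/3 ]
  [ 0    1  0  |     4 ]
  [ 0    0  1  |    -5 ]
Subtract 4/3 times ρ2 from ρ1.
  [ 1  0  0  |  -6 ]
  [ 0  1  0  |   4 ]
  [ 0  0  1  |  -5 ]
Reading off the last column: a = -6, b = 4, c = -5.

(-6, 4, -5)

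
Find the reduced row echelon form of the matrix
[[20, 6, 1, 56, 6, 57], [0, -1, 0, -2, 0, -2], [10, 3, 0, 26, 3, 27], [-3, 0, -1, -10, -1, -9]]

[[1, 0, 0, 2, 0, 3], [0, 1, 0, 2, 0, 2], [0, 0, 1, 4, 0, 3], [0, 0, 0, 0, 1, -3]]

ρ1 → 1/20·ρ1
  [  1  3/10  1/20  14/5  3/10  57/20 ]
  [  0    -1     0    -2     0     -2 ]
  [ 10     3     0    26     3     27 ]
  [ -3     0    -1   -10    -1     -9 ]
ρ3 → ρ3 − 10·ρ1
  [  1  3/10  1/20  14/5  3/10  57/20 ]
  [  0    -1     0    -2     0     -2 ]
  [  0     0  -1/2    -2     0   -3/2 ]
  [ -3     0    -1   -10    -1     -9 ]
ρ4 → ρ4 + 3·ρ1
  [ 1  3/10    1/20  14/5   3/10  57/20 ]
  [ 0    -1       0    -2      0     -2 ]
  [ 0     0    -1/2    -2      0   -3/2 ]
  [ 0  9/10  -17/20  -8/5  -1/10  -9/20 ]
ρ2 → -1·ρ2
  [ 1  3/10    1/20  14/5   3/10  57/20 ]
  [ 0     1       0     2      0      2 ]
  [ 0     0    -1/2    -2      0   -3/2 ]
  [ 0  9/10  -17/20  -8/5  -1/10  -9/20 ]
ρ4 → ρ4 − 9/10·ρ2
  [ 1  3/10    1/20   14/5   3/10  57/20 ]
  [ 0     1       0      2      0      2 ]
  [ 0     0    -1/2     -2      0   -3/2 ]
  [ 0     0  -17/20  -17/5  -1/10   -9/4 ]
ρ3 → -2·ρ3
  [ 1  3/10    1/20   14/5   3/10  57/20 ]
  [ 0     1       0      2      0      2 ]
  [ 0     0       1      4      0      3 ]
  [ 0     0  -17/20  -17/5  -1/10   -9/4 ]
ρ4 → ρ4 + 17/20·ρ3
  [ 1  3/10  1/20  14/5   3/10  57/20 ]
  [ 0     1     0     2      0      2 ]
  [ 0     0     1     4      0      3 ]
  [ 0     0     0     0  -1/10   3/10 ]
ρ4 → -10·ρ4
  [ 1  3/10  1/20  14/5  3/10  57/20 ]
  [ 0     1     0     2     0      2 ]
  [ 0     0     1     4     0      3 ]
  [ 0     0     0     0     1     -3 ]
ρ1 → ρ1 − 3/10·ρ4
  [ 1  3/10  1/20  14/5  0  15/4 ]
  [ 0     1     0     2  0     2 ]
  [ 0     0     1     4  0     3 ]
  [ 0     0     0     0  1    -3 ]
ρ1 → ρ1 − 1/20·ρ3
  [ 1  3/10  0  13/5  0  18/5 ]
  [ 0     1  0     2  0     2 ]
  [ 0     0  1     4  0     3 ]
  [ 0     0  0     0  1    -3 ]
ρ1 → ρ1 − 3/10·ρ2
  [ 1  0  0  2  0   3 ]
  [ 0  1  0  2  0   2 ]
  [ 0  0  1  4  0   3 ]
  [ 0  0  0  0  1  -3 ]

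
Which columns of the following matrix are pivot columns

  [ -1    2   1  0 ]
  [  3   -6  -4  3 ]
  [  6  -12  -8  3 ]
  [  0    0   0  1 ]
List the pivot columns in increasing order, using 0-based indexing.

r1 := -1·r1
  [ 1   -2  -1  0 ]
  [ 3   -6  -4  3 ]
  [ 6  -12  -8  3 ]
  [ 0    0   0  1 ]
r2 := r2 − 3·r1
  [ 1   -2  -1  0 ]
  [ 0    0  -1  3 ]
  [ 6  -12  -8  3 ]
  [ 0    0   0  1 ]
r3 := r3 − 6·r1
  [ 1  -2  -1  0 ]
  [ 0   0  -1  3 ]
  [ 0   0  -2  3 ]
  [ 0   0   0  1 ]
r2 := -1·r2
  [ 1  -2  -1   0 ]
  [ 0   0   1  -3 ]
  [ 0   0  -2   3 ]
  [ 0   0   0   1 ]
r3 := r3 + 2·r2
  [ 1  -2  -1   0 ]
  [ 0   0   1  -3 ]
  [ 0   0   0  -3 ]
  [ 0   0   0   1 ]
r3 := -1/3·r3
  [ 1  -2  -1   0 ]
  [ 0   0   1  -3 ]
  [ 0   0   0   1 ]
  [ 0   0   0   1 ]
r4 := r4 − r3
  [ 1  -2  -1   0 ]
  [ 0   0   1  -3 ]
  [ 0   0   0   1 ]
  [ 0   0   0   0 ]
r2 := r2 + 3·r3
  [ 1  -2  -1  0 ]
  [ 0   0   1  0 ]
  [ 0   0   0  1 ]
  [ 0   0   0  0 ]
r1 := r1 + r2
  [ 1  -2  0  0 ]
  [ 0   0  1  0 ]
  [ 0   0  0  1 ]
  [ 0   0  0  0 ]
Pivot columns are the columns containing a leading 1.

0, 2, 3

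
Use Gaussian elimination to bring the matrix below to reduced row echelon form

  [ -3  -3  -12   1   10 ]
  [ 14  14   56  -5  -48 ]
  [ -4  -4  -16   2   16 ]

R1 := -1/3·R1
  [  1   1    4  -1/3  -10/3 ]
  [ 14  14   56    -5    -48 ]
  [ -4  -4  -16     2     16 ]
R2 := R2 − 14·R1
  [  1   1    4  -1/3  -10/3 ]
  [  0   0    0  -1/3   -4/3 ]
  [ -4  -4  -16     2     16 ]
R3 := R3 + 4·R1
  [ 1  1  4  -1/3  -10/3 ]
  [ 0  0  0  -1/3   -4/3 ]
  [ 0  0  0   2/3    8/3 ]
R2 := -3·R2
  [ 1  1  4  -1/3  -10/3 ]
  [ 0  0  0     1      4 ]
  [ 0  0  0   2/3    8/3 ]
R3 := R3 − 2/3·R2
  [ 1  1  4  -1/3  -10/3 ]
  [ 0  0  0     1      4 ]
  [ 0  0  0     0      0 ]
R1 := R1 + 1/3·R2
  [ 1  1  4  0  -2 ]
  [ 0  0  0  1   4 ]
  [ 0  0  0  0   0 ]

[[1, 1, 4, 0, -2], [0, 0, 0, 1, 4], [0, 0, 0, 0, 0]]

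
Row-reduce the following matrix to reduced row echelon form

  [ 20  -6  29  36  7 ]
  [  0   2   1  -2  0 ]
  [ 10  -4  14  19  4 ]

[[1, 0, 8/5, 3/2, 0], [0, 1, 1/2, -1, 0], [0, 0, 0, 0, 1]]

r1 ← 1/20·r1
  [  1  -3/10  29/20  9/5  7/20 ]
  [  0      2      1   -2     0 ]
  [ 10     -4     14   19     4 ]
r3 ← r3 − 10·r1
  [ 1  -3/10  29/20  9/5  7/20 ]
  [ 0      2      1   -2     0 ]
  [ 0     -1   -1/2    1   1/2 ]
r2 ← 1/2·r2
  [ 1  -3/10  29/20  9/5  7/20 ]
  [ 0      1    1/2   -1     0 ]
  [ 0     -1   -1/2    1   1/2 ]
r3 ← r3 + r2
  [ 1  -3/10  29/20  9/5  7/20 ]
  [ 0      1    1/2   -1     0 ]
  [ 0      0      0    0   1/2 ]
r3 ← 2·r3
  [ 1  -3/10  29/20  9/5  7/20 ]
  [ 0      1    1/2   -1     0 ]
  [ 0      0      0    0     1 ]
r1 ← r1 − 7/20·r3
  [ 1  -3/10  29/20  9/5  0 ]
  [ 0      1    1/2   -1  0 ]
  [ 0      0      0    0  1 ]
r1 ← r1 + 3/10·r2
  [ 1  0  8/5  3/2  0 ]
  [ 0  1  1/2   -1  0 ]
  [ 0  0    0    0  1 ]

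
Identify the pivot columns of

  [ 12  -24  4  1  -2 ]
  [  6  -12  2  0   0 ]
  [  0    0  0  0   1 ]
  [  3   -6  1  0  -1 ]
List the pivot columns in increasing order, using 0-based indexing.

ρ1 -> 1/12·ρ1
  [ 1   -2  1/3  1/12  -1/6 ]
  [ 6  -12    2     0     0 ]
  [ 0    0    0     0     1 ]
  [ 3   -6    1     0    -1 ]
ρ2 -> ρ2 − 6·ρ1
  [ 1  -2  1/3  1/12  -1/6 ]
  [ 0   0    0  -1/2     1 ]
  [ 0   0    0     0     1 ]
  [ 3  -6    1     0    -1 ]
ρ4 -> ρ4 − 3·ρ1
  [ 1  -2  1/3  1/12  -1/6 ]
  [ 0   0    0  -1/2     1 ]
  [ 0   0    0     0     1 ]
  [ 0   0    0  -1/4  -1/2 ]
ρ2 -> -2·ρ2
  [ 1  -2  1/3  1/12  -1/6 ]
  [ 0   0    0     1    -2 ]
  [ 0   0    0     0     1 ]
  [ 0   0    0  -1/4  -1/2 ]
ρ4 -> ρ4 + 1/4·ρ2
  [ 1  -2  1/3  1/12  -1/6 ]
  [ 0   0    0     1    -2 ]
  [ 0   0    0     0     1 ]
  [ 0   0    0     0    -1 ]
ρ4 -> ρ4 + ρ3
  [ 1  -2  1/3  1/12  -1/6 ]
  [ 0   0    0     1    -2 ]
  [ 0   0    0     0     1 ]
  [ 0   0    0     0     0 ]
ρ2 -> ρ2 + 2·ρ3
  [ 1  -2  1/3  1/12  -1/6 ]
  [ 0   0    0     1     0 ]
  [ 0   0    0     0     1 ]
  [ 0   0    0     0     0 ]
ρ1 -> ρ1 + 1/6·ρ3
  [ 1  -2  1/3  1/12  0 ]
  [ 0   0    0     1  0 ]
  [ 0   0    0     0  1 ]
  [ 0   0    0     0  0 ]
ρ1 -> ρ1 − 1/12·ρ2
  [ 1  -2  1/3  0  0 ]
  [ 0   0    0  1  0 ]
  [ 0   0    0  0  1 ]
  [ 0   0    0  0  0 ]
Pivot columns are the columns containing a leading 1.

0, 3, 4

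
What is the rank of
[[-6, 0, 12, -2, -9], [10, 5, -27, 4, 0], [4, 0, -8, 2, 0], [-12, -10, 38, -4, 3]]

ρ1 -> -1/6·ρ1
  [   1    0   -2  1/3  3/2 ]
  [  10    5  -27    4    0 ]
  [   4    0   -8    2    0 ]
  [ -12  -10   38   -4    3 ]
ρ2 -> ρ2 − 10·ρ1
  [   1    0  -2  1/3  3/2 ]
  [   0    5  -7  2/3  -15 ]
  [   4    0  -8    2    0 ]
  [ -12  -10  38   -4    3 ]
ρ3 -> ρ3 − 4·ρ1
  [   1    0  -2  1/3  3/2 ]
  [   0    5  -7  2/3  -15 ]
  [   0    0   0  2/3   -6 ]
  [ -12  -10  38   -4    3 ]
ρ4 -> ρ4 + 12·ρ1
  [ 1    0  -2  1/3  3/2 ]
  [ 0    5  -7  2/3  -15 ]
  [ 0    0   0  2/3   -6 ]
  [ 0  -10  14    0   21 ]
ρ2 -> 1/5·ρ2
  [ 1    0    -2   1/3  3/2 ]
  [ 0    1  -7/5  2/15   -3 ]
  [ 0    0     0   2/3   -6 ]
  [ 0  -10    14     0   21 ]
ρ4 -> ρ4 + 10·ρ2
  [ 1  0    -2   1/3  3/2 ]
  [ 0  1  -7/5  2/15   -3 ]
  [ 0  0     0   2/3   -6 ]
  [ 0  0     0   4/3   -9 ]
ρ3 -> 3/2·ρ3
  [ 1  0    -2   1/3  3/2 ]
  [ 0  1  -7/5  2/15   -3 ]
  [ 0  0     0     1   -9 ]
  [ 0  0     0   4/3   -9 ]
ρ4 -> ρ4 − 4/3·ρ3
  [ 1  0    -2   1/3  3/2 ]
  [ 0  1  -7/5  2/15   -3 ]
  [ 0  0     0     1   -9 ]
  [ 0  0     0     0    3 ]
ρ4 -> 1/3·ρ4
  [ 1  0    -2   1/3  3/2 ]
  [ 0  1  -7/5  2/15   -3 ]
  [ 0  0     0     1   -9 ]
  [ 0  0     0     0    1 ]
ρ3 -> ρ3 + 9·ρ4
  [ 1  0    -2   1/3  3/2 ]
  [ 0  1  -7/5  2/15   -3 ]
  [ 0  0     0     1    0 ]
  [ 0  0     0     0    1 ]
ρ2 -> ρ2 + 3·ρ4
  [ 1  0    -2   1/3  3/2 ]
  [ 0  1  -7/5  2/15    0 ]
  [ 0  0     0     1    0 ]
  [ 0  0     0     0    1 ]
ρ1 -> ρ1 − 3/2·ρ4
  [ 1  0    -2   1/3  0 ]
  [ 0  1  -7/5  2/15  0 ]
  [ 0  0     0     1  0 ]
  [ 0  0     0     0  1 ]
ρ2 -> ρ2 − 2/15·ρ3
  [ 1  0    -2  1/3  0 ]
  [ 0  1  -7/5    0  0 ]
  [ 0  0     0    1  0 ]
  [ 0  0     0    0  1 ]
ρ1 -> ρ1 − 1/3·ρ3
  [ 1  0    -2  0  0 ]
  [ 0  1  -7/5  0  0 ]
  [ 0  0     0  1  0 ]
  [ 0  0     0  0  1 ]
The reduced form has 4 nonzero rows.

rank = 4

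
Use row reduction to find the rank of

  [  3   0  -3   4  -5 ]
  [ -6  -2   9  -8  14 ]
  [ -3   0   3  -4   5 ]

r1 := 1/3·r1
  [  1   0  -1  4/3  -5/3 ]
  [ -6  -2   9   -8    14 ]
  [ -3   0   3   -4     5 ]
r2 := r2 + 6·r1
  [  1   0  -1  4/3  -5/3 ]
  [  0  -2   3    0     4 ]
  [ -3   0   3   -4     5 ]
r3 := r3 + 3·r1
  [ 1   0  -1  4/3  -5/3 ]
  [ 0  -2   3    0     4 ]
  [ 0   0   0    0     0 ]
r2 := -1/2·r2
  [ 1  0    -1  4/3  -5/3 ]
  [ 0  1  -3/2    0    -2 ]
  [ 0  0     0    0     0 ]
The reduced form has 2 nonzero rows.

rank = 2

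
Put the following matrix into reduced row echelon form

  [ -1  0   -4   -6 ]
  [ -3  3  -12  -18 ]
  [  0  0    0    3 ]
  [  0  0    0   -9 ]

r1 -> -1·r1
  [  1  0    4    6 ]
  [ -3  3  -12  -18 ]
  [  0  0    0    3 ]
  [  0  0    0   -9 ]
r2 -> r2 + 3·r1
  [ 1  0  4   6 ]
  [ 0  3  0   0 ]
  [ 0  0  0   3 ]
  [ 0  0  0  -9 ]
r2 -> 1/3·r2
  [ 1  0  4   6 ]
  [ 0  1  0   0 ]
  [ 0  0  0   3 ]
  [ 0  0  0  -9 ]
r3 -> 1/3·r3
  [ 1  0  4   6 ]
  [ 0  1  0   0 ]
  [ 0  0  0   1 ]
  [ 0  0  0  -9 ]
r4 -> r4 + 9·r3
  [ 1  0  4  6 ]
  [ 0  1  0  0 ]
  [ 0  0  0  1 ]
  [ 0  0  0  0 ]
r1 -> r1 − 6·r3
  [ 1  0  4  0 ]
  [ 0  1  0  0 ]
  [ 0  0  0  1 ]
  [ 0  0  0  0 ]

[[1, 0, 4, 0], [0, 1, 0, 0], [0, 0, 0, 1], [0, 0, 0, 0]]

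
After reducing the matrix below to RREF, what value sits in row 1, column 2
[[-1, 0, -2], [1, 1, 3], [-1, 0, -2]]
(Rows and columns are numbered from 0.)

Multiply ρ1 by -1.
  [  1  0   2 ]
  [  1  1   3 ]
  [ -1  0  -2 ]
Subtract ρ1 from ρ2.
  [  1  0   2 ]
  [  0  1   1 ]
  [ -1  0  -2 ]
Add ρ1 to ρ3.
  [ 1  0  2 ]
  [ 0  1  1 ]
  [ 0  0  0 ]

1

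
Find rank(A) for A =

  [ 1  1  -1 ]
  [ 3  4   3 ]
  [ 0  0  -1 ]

R2 ← R2 − 3·R1
  [ 1  1  -1 ]
  [ 0  1   6 ]
  [ 0  0  -1 ]
R3 ← -1·R3
  [ 1  1  -1 ]
  [ 0  1   6 ]
  [ 0  0   1 ]
R2 ← R2 − 6·R3
  [ 1  1  -1 ]
  [ 0  1   0 ]
  [ 0  0   1 ]
R1 ← R1 + R3
  [ 1  1  0 ]
  [ 0  1  0 ]
  [ 0  0  1 ]
R1 ← R1 − R2
  [ 1  0  0 ]
  [ 0  1  0 ]
  [ 0  0  1 ]
The reduced form has 3 nonzero rows.

rank = 3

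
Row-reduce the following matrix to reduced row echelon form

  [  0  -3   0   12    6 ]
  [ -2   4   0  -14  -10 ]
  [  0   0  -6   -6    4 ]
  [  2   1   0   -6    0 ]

ρ1 <=> ρ2
ρ1 → -1/2·ρ1
ρ4 → ρ4 − 2·ρ1
ρ2 → -1/3·ρ2
ρ4 → ρ4 − 5·ρ2
ρ3 → -1/6·ρ3
ρ1 → ρ1 + 2·ρ2

[[1, 0, 0, -1, 1], [0, 1, 0, -4, -2], [0, 0, 1, 1, -2/3], [0, 0, 0, 0, 0]]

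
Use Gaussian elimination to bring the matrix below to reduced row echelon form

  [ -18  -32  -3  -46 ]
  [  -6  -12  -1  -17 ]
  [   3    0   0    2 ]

ρ1 ← -1/18·ρ1
ρ2 ← ρ2 + 6·ρ1
ρ3 ← ρ3 − 3·ρ1
ρ2 ← -3/4·ρ2
ρ3 ← ρ3 + 16/3·ρ2
ρ3 ← -2·ρ3
ρ1 ← ρ1 − 1/6·ρ3
ρ1 ← ρ1 − 16/9·ρ2

[[1, 0, 0, 2/3], [0, 1, 0, 5/4], [0, 0, 1, -2]]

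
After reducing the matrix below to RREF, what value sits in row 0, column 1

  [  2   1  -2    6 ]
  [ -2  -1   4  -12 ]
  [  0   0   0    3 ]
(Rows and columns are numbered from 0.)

1/2

ρ1 -> 1/2·ρ1
  [  1  1/2  -1    3 ]
  [ -2   -1   4  -12 ]
  [  0    0   0    3 ]
ρ2 -> ρ2 + 2·ρ1
  [ 1  1/2  -1   3 ]
  [ 0    0   2  -6 ]
  [ 0    0   0   3 ]
ρ2 -> 1/2·ρ2
  [ 1  1/2  -1   3 ]
  [ 0    0   1  -3 ]
  [ 0    0   0   3 ]
ρ3 -> 1/3·ρ3
  [ 1  1/2  -1   3 ]
  [ 0    0   1  -3 ]
  [ 0    0   0   1 ]
ρ2 -> ρ2 + 3·ρ3
  [ 1  1/2  -1  3 ]
  [ 0    0   1  0 ]
  [ 0    0   0  1 ]
ρ1 -> ρ1 − 3·ρ3
  [ 1  1/2  -1  0 ]
  [ 0    0   1  0 ]
  [ 0    0   0  1 ]
ρ1 -> ρ1 + ρ2
  [ 1  1/2  0  0 ]
  [ 0    0  1  0 ]
  [ 0    0  0  1 ]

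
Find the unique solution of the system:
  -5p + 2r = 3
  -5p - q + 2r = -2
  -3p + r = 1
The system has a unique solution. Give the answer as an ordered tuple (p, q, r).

(1, 5, 4)

Form the augmented matrix and row-reduce:
  [ -5   0  2  |   3 ]
  [ -5  -1  2  |  -2 ]
  [ -3   0  1  |   1 ]
R1 ← -1/5·R1
  [  1   0  -2/5  |  -3/5 ]
  [ -5  -1     2  |    -2 ]
  [ -3   0     1  |     1 ]
R2 ← R2 + 5·R1
  [  1   0  -2/5  |  -3/5 ]
  [  0  -1     0  |    -5 ]
  [ -3   0     1  |     1 ]
R3 ← R3 + 3·R1
  [ 1   0  -2/5  |  -3/5 ]
  [ 0  -1     0  |    -5 ]
  [ 0   0  -1/5  |  -4/5 ]
R2 ← -1·R2
  [ 1  0  -2/5  |  -3/5 ]
  [ 0  1     0  |     5 ]
  [ 0  0  -1/5  |  -4/5 ]
R3 ← -5·R3
  [ 1  0  -2/5  |  -3/5 ]
  [ 0  1     0  |     5 ]
  [ 0  0     1  |     4 ]
R1 ← R1 + 2/5·R3
  [ 1  0  0  |  1 ]
  [ 0  1  0  |  5 ]
  [ 0  0  1  |  4 ]
Reading off the last column: p = 1, q = 5, r = 4.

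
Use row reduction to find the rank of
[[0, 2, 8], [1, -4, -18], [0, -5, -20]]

rank = 2

r1 ↔ r2
  [ 1  -4  -18 ]
  [ 0   2    8 ]
  [ 0  -5  -20 ]
r2 ← 1/2·r2
  [ 1  -4  -18 ]
  [ 0   1    4 ]
  [ 0  -5  -20 ]
r3 ← r3 + 5·r2
  [ 1  -4  -18 ]
  [ 0   1    4 ]
  [ 0   0    0 ]
r1 ← r1 + 4·r2
  [ 1  0  -2 ]
  [ 0  1   4 ]
  [ 0  0   0 ]
The reduced form has 2 nonzero rows.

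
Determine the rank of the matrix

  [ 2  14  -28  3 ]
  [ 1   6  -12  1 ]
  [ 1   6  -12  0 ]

rank = 3

Multiply R1 by 1/2.
  [ 1  7  -14  3/2 ]
  [ 1  6  -12    1 ]
  [ 1  6  -12    0 ]
Subtract R1 from R2.
  [ 1   7  -14   3/2 ]
  [ 0  -1    2  -1/2 ]
  [ 1   6  -12     0 ]
Subtract R1 from R3.
  [ 1   7  -14   3/2 ]
  [ 0  -1    2  -1/2 ]
  [ 0  -1    2  -3/2 ]
Multiply R2 by -1.
  [ 1   7  -14   3/2 ]
  [ 0   1   -2   1/2 ]
  [ 0  -1    2  -3/2 ]
Add R2 to R3.
  [ 1  7  -14  3/2 ]
  [ 0  1   -2  1/2 ]
  [ 0  0    0   -1 ]
Multiply R3 by -1.
  [ 1  7  -14  3/2 ]
  [ 0  1   -2  1/2 ]
  [ 0  0    0    1 ]
Subtract 1/2 times R3 from R2.
  [ 1  7  -14  3/2 ]
  [ 0  1   -2    0 ]
  [ 0  0    0    1 ]
Subtract 3/2 times R3 from R1.
  [ 1  7  -14  0 ]
  [ 0  1   -2  0 ]
  [ 0  0    0  1 ]
Subtract 7 times R2 from R1.
  [ 1  0   0  0 ]
  [ 0  1  -2  0 ]
  [ 0  0   0  1 ]
The reduced form has 3 nonzero rows.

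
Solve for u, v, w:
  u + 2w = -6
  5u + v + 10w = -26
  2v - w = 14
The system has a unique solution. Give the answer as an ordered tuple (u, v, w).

(6, 4, -6)

Form the augmented matrix and row-reduce:
  [ 1  0   2  |   -6 ]
  [ 5  1  10  |  -26 ]
  [ 0  2  -1  |   14 ]
R2 → R2 − 5·R1
R3 → R3 − 2·R2
R3 → -1·R3
R1 → R1 − 2·R3
Reading off the last column: u = 6, v = 4, w = -6.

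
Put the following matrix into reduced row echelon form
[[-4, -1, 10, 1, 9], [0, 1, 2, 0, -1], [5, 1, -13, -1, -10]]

R1 → -1/4·R1
  [ 1  1/4  -5/2  -1/4  -9/4 ]
  [ 0    1     2     0    -1 ]
  [ 5    1   -13    -1   -10 ]
R3 → R3 − 5·R1
  [ 1   1/4  -5/2  -1/4  -9/4 ]
  [ 0     1     2     0    -1 ]
  [ 0  -1/4  -1/2   1/4   5/4 ]
R3 → R3 + 1/4·R2
  [ 1  1/4  -5/2  -1/4  -9/4 ]
  [ 0    1     2     0    -1 ]
  [ 0    0     0   1/4     1 ]
R3 → 4·R3
  [ 1  1/4  -5/2  -1/4  -9/4 ]
  [ 0    1     2     0    -1 ]
  [ 0    0     0     1     4 ]
R1 → R1 + 1/4·R3
  [ 1  1/4  -5/2  0  -5/4 ]
  [ 0    1     2  0    -1 ]
  [ 0    0     0  1     4 ]
R1 → R1 − 1/4·R2
  [ 1  0  -3  0  -1 ]
  [ 0  1   2  0  -1 ]
  [ 0  0   0  1   4 ]

[[1, 0, -3, 0, -1], [0, 1, 2, 0, -1], [0, 0, 0, 1, 4]]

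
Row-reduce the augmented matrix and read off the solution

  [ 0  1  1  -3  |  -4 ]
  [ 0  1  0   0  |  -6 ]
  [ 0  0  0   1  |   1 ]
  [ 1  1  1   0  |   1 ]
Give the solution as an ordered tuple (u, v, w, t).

r1 <-> r4
  [ 1  1  1   0  |   1 ]
  [ 0  1  0   0  |  -6 ]
  [ 0  0  0   1  |   1 ]
  [ 0  1  1  -3  |  -4 ]
r4 → r4 − r2
  [ 1  1  1   0  |   1 ]
  [ 0  1  0   0  |  -6 ]
  [ 0  0  0   1  |   1 ]
  [ 0  0  1  -3  |   2 ]
r3 <-> r4
  [ 1  1  1   0  |   1 ]
  [ 0  1  0   0  |  -6 ]
  [ 0  0  1  -3  |   2 ]
  [ 0  0  0   1  |   1 ]
r3 → r3 + 3·r4
  [ 1  1  1  0  |   1 ]
  [ 0  1  0  0  |  -6 ]
  [ 0  0  1  0  |   5 ]
  [ 0  0  0  1  |   1 ]
r1 → r1 − r3
  [ 1  1  0  0  |  -4 ]
  [ 0  1  0  0  |  -6 ]
  [ 0  0  1  0  |   5 ]
  [ 0  0  0  1  |   1 ]
r1 → r1 − r2
  [ 1  0  0  0  |   2 ]
  [ 0  1  0  0  |  -6 ]
  [ 0  0  1  0  |   5 ]
  [ 0  0  0  1  |   1 ]
Reading off the last column: u = 2, v = -6, w = 5, t = 1.

(2, -6, 5, 1)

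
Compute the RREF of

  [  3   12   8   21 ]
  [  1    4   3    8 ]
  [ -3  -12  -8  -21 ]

[[1, 4, 0, -1], [0, 0, 1, 3], [0, 0, 0, 0]]

ρ1 → 1/3·ρ1
  [  1    4  8/3    7 ]
  [  1    4    3    8 ]
  [ -3  -12   -8  -21 ]
ρ2 → ρ2 − ρ1
  [  1    4  8/3    7 ]
  [  0    0  1/3    1 ]
  [ -3  -12   -8  -21 ]
ρ3 → ρ3 + 3·ρ1
  [ 1  4  8/3  7 ]
  [ 0  0  1/3  1 ]
  [ 0  0    0  0 ]
ρ2 → 3·ρ2
  [ 1  4  8/3  7 ]
  [ 0  0    1  3 ]
  [ 0  0    0  0 ]
ρ1 → ρ1 − 8/3·ρ2
  [ 1  4  0  -1 ]
  [ 0  0  1   3 ]
  [ 0  0  0   0 ]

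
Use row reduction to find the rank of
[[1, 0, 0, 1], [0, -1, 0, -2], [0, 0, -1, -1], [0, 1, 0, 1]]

rank = 4

Multiply r2 by -1.
Subtract r2 from r4.
Multiply r3 by -1.
Multiply r4 by -1.
Subtract r4 from r3.
Subtract 2 times r4 from r2.
Subtract r4 from r1.
The reduced form has 4 nonzero rows.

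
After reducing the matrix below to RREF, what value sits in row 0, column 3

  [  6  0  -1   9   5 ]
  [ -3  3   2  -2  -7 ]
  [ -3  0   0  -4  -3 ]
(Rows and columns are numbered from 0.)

4/3

Multiply r1 by 1/6.
Add 3 times r1 to r2.
Add 3 times r1 to r3.
Multiply r2 by 1/3.
Multiply r3 by -2.
Subtract 1/2 times r3 from r2.
Add 1/6 times r3 to r1.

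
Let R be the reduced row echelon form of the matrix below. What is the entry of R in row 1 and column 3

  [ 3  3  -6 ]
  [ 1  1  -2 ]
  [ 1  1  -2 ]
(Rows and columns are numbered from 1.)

-2

ρ1 ← 1/3·ρ1
  [ 1  1  -2 ]
  [ 1  1  -2 ]
  [ 1  1  -2 ]
ρ2 ← ρ2 − ρ1
  [ 1  1  -2 ]
  [ 0  0   0 ]
  [ 1  1  -2 ]
ρ3 ← ρ3 − ρ1
  [ 1  1  -2 ]
  [ 0  0   0 ]
  [ 0  0   0 ]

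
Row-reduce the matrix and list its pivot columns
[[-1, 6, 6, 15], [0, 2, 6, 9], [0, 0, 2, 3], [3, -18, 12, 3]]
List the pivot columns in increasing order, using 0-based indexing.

R1 := -1·R1
  [ 1   -6  -6  -15 ]
  [ 0    2   6    9 ]
  [ 0    0   2    3 ]
  [ 3  -18  12    3 ]
R4 := R4 − 3·R1
  [ 1  -6  -6  -15 ]
  [ 0   2   6    9 ]
  [ 0   0   2    3 ]
  [ 0   0  30   48 ]
R2 := 1/2·R2
  [ 1  -6  -6  -15 ]
  [ 0   1   3  9/2 ]
  [ 0   0   2    3 ]
  [ 0   0  30   48 ]
R3 := 1/2·R3
  [ 1  -6  -6  -15 ]
  [ 0   1   3  9/2 ]
  [ 0   0   1  3/2 ]
  [ 0   0  30   48 ]
R4 := R4 − 30·R3
  [ 1  -6  -6  -15 ]
  [ 0   1   3  9/2 ]
  [ 0   0   1  3/2 ]
  [ 0   0   0    3 ]
R4 := 1/3·R4
  [ 1  -6  -6  -15 ]
  [ 0   1   3  9/2 ]
  [ 0   0   1  3/2 ]
  [ 0   0   0    1 ]
R3 := R3 − 3/2·R4
  [ 1  -6  -6  -15 ]
  [ 0   1   3  9/2 ]
  [ 0   0   1    0 ]
  [ 0   0   0    1 ]
R2 := R2 − 9/2·R4
  [ 1  -6  -6  -15 ]
  [ 0   1   3    0 ]
  [ 0   0   1    0 ]
  [ 0   0   0    1 ]
R1 := R1 + 15·R4
  [ 1  -6  -6  0 ]
  [ 0   1   3  0 ]
  [ 0   0   1  0 ]
  [ 0   0   0  1 ]
R2 := R2 − 3·R3
  [ 1  -6  -6  0 ]
  [ 0   1   0  0 ]
  [ 0   0   1  0 ]
  [ 0   0   0  1 ]
R1 := R1 + 6·R3
  [ 1  -6  0  0 ]
  [ 0   1  0  0 ]
  [ 0   0  1  0 ]
  [ 0   0  0  1 ]
R1 := R1 + 6·R2
  [ 1  0  0  0 ]
  [ 0  1  0  0 ]
  [ 0  0  1  0 ]
  [ 0  0  0  1 ]
Pivot columns are the columns containing a leading 1.

0, 1, 2, 3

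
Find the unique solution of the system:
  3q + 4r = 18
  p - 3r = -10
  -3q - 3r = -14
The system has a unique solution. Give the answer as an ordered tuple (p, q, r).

Form the augmented matrix and row-reduce:
  [ 0   3   4  |   18 ]
  [ 1   0  -3  |  -10 ]
  [ 0  -3  -3  |  -14 ]
R1 ↔ R2
  [ 1   0  -3  |  -10 ]
  [ 0   3   4  |   18 ]
  [ 0  -3  -3  |  -14 ]
R2 → 1/3·R2
  [ 1   0   -3  |  -10 ]
  [ 0   1  4/3  |    6 ]
  [ 0  -3   -3  |  -14 ]
R3 → R3 + 3·R2
  [ 1  0   -3  |  -10 ]
  [ 0  1  4/3  |    6 ]
  [ 0  0    1  |    4 ]
R2 → R2 − 4/3·R3
  [ 1  0  -3  |  -10 ]
  [ 0  1   0  |  2/3 ]
  [ 0  0   1  |    4 ]
R1 → R1 + 3·R3
  [ 1  0  0  |    2 ]
  [ 0  1  0  |  2/3 ]
  [ 0  0  1  |    4 ]
Reading off the last column: p = 2, q = 2/3, r = 4.

(2, 2/3, 4)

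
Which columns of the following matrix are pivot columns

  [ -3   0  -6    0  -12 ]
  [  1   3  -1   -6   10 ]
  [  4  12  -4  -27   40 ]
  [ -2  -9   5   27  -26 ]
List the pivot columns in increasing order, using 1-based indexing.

Multiply R1 by -1/3.
  [  1   0   2    0    4 ]
  [  1   3  -1   -6   10 ]
  [  4  12  -4  -27   40 ]
  [ -2  -9   5   27  -26 ]
Subtract R1 from R2.
  [  1   0   2    0    4 ]
  [  0   3  -3   -6    6 ]
  [  4  12  -4  -27   40 ]
  [ -2  -9   5   27  -26 ]
Subtract 4 times R1 from R3.
  [  1   0    2    0    4 ]
  [  0   3   -3   -6    6 ]
  [  0  12  -12  -27   24 ]
  [ -2  -9    5   27  -26 ]
Add 2 times R1 to R4.
  [ 1   0    2    0    4 ]
  [ 0   3   -3   -6    6 ]
  [ 0  12  -12  -27   24 ]
  [ 0  -9    9   27  -18 ]
Multiply R2 by 1/3.
  [ 1   0    2    0    4 ]
  [ 0   1   -1   -2    2 ]
  [ 0  12  -12  -27   24 ]
  [ 0  -9    9   27  -18 ]
Subtract 12 times R2 from R3.
  [ 1   0   2   0    4 ]
  [ 0   1  -1  -2    2 ]
  [ 0   0   0  -3    0 ]
  [ 0  -9   9  27  -18 ]
Add 9 times R2 to R4.
  [ 1  0   2   0  4 ]
  [ 0  1  -1  -2  2 ]
  [ 0  0   0  -3  0 ]
  [ 0  0   0   9  0 ]
Multiply R3 by -1/3.
  [ 1  0   2   0  4 ]
  [ 0  1  -1  -2  2 ]
  [ 0  0   0   1  0 ]
  [ 0  0   0   9  0 ]
Subtract 9 times R3 from R4.
  [ 1  0   2   0  4 ]
  [ 0  1  -1  -2  2 ]
  [ 0  0   0   1  0 ]
  [ 0  0   0   0  0 ]
Add 2 times R3 to R2.
  [ 1  0   2  0  4 ]
  [ 0  1  -1  0  2 ]
  [ 0  0   0  1  0 ]
  [ 0  0   0  0  0 ]
Pivot columns are the columns containing a leading 1.

1, 2, 4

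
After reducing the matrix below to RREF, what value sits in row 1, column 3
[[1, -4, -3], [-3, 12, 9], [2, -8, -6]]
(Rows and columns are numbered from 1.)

R2 := R2 + 3·R1
  [ 1  -4  -3 ]
  [ 0   0   0 ]
  [ 2  -8  -6 ]
R3 := R3 − 2·R1
  [ 1  -4  -3 ]
  [ 0   0   0 ]
  [ 0   0   0 ]

-3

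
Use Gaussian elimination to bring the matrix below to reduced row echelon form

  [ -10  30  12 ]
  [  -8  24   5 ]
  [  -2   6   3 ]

[[1, -3, 0], [0, 0, 1], [0, 0, 0]]

R1 := -1/10·R1
  [  1  -3  -6/5 ]
  [ -8  24     5 ]
  [ -2   6     3 ]
R2 := R2 + 8·R1
  [  1  -3   -6/5 ]
  [  0   0  -23/5 ]
  [ -2   6      3 ]
R3 := R3 + 2·R1
  [ 1  -3   -6/5 ]
  [ 0   0  -23/5 ]
  [ 0   0    3/5 ]
R2 := -5/23·R2
  [ 1  -3  -6/5 ]
  [ 0   0     1 ]
  [ 0   0   3/5 ]
R3 := R3 − 3/5·R2
  [ 1  -3  -6/5 ]
  [ 0   0     1 ]
  [ 0   0     0 ]
R1 := R1 + 6/5·R2
  [ 1  -3  0 ]
  [ 0   0  1 ]
  [ 0   0  0 ]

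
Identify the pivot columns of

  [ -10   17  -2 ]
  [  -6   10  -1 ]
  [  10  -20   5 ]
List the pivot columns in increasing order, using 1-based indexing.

r1 → -1/10·r1
  [  1  -17/10  1/5 ]
  [ -6      10   -1 ]
  [ 10     -20    5 ]
r2 → r2 + 6·r1
  [  1  -17/10  1/5 ]
  [  0    -1/5  1/5 ]
  [ 10     -20    5 ]
r3 → r3 − 10·r1
  [ 1  -17/10  1/5 ]
  [ 0    -1/5  1/5 ]
  [ 0      -3    3 ]
r2 → -5·r2
  [ 1  -17/10  1/5 ]
  [ 0       1   -1 ]
  [ 0      -3    3 ]
r3 → r3 + 3·r2
  [ 1  -17/10  1/5 ]
  [ 0       1   -1 ]
  [ 0       0    0 ]
r1 → r1 + 17/10·r2
  [ 1  0  -3/2 ]
  [ 0  1    -1 ]
  [ 0  0     0 ]
Pivot columns are the columns containing a leading 1.

1, 2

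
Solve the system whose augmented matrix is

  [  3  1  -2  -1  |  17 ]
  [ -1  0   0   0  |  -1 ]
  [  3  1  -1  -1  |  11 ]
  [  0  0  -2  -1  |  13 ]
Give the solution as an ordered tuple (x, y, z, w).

R1 ← 1/3·R1
R2 ← R2 + R1
R3 ← R3 − 3·R1
R2 ← 3·R2
R4 ← R4 + 2·R3
R4 ← -1·R4
R2 ← R2 + R4
R1 ← R1 + 1/3·R4
R2 ← R2 + 2·R3
R1 ← R1 + 2/3·R3
R1 ← R1 − 1/3·R2
Reading off the last column: x = 1, y = 1, z = -6, w = -1.

(1, 1, -6, -1)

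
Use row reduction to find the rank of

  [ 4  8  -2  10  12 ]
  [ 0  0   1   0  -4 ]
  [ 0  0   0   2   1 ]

rank = 3

r1 -> 1/4·r1
r3 -> 1/2·r3
r1 -> r1 − 5/2·r3
r1 -> r1 + 1/2·r2
The reduced form has 3 nonzero rows.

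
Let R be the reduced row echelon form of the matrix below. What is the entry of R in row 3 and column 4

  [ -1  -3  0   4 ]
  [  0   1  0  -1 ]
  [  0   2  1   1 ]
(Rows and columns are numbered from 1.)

3

ρ1 ← -1·ρ1
  [ 1  3  0  -4 ]
  [ 0  1  0  -1 ]
  [ 0  2  1   1 ]
ρ3 ← ρ3 − 2·ρ2
  [ 1  3  0  -4 ]
  [ 0  1  0  -1 ]
  [ 0  0  1   3 ]
ρ1 ← ρ1 − 3·ρ2
  [ 1  0  0  -1 ]
  [ 0  1  0  -1 ]
  [ 0  0  1   3 ]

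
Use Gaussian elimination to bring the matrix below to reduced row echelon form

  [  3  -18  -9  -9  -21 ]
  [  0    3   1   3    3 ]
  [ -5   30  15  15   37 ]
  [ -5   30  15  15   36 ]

R1 := 1/3·R1
  [  1  -6  -3  -3  -7 ]
  [  0   3   1   3   3 ]
  [ -5  30  15  15  37 ]
  [ -5  30  15  15  36 ]
R3 := R3 + 5·R1
  [  1  -6  -3  -3  -7 ]
  [  0   3   1   3   3 ]
  [  0   0   0   0   2 ]
  [ -5  30  15  15  36 ]
R4 := R4 + 5·R1
  [ 1  -6  -3  -3  -7 ]
  [ 0   3   1   3   3 ]
  [ 0   0   0   0   2 ]
  [ 0   0   0   0   1 ]
R2 := 1/3·R2
  [ 1  -6   -3  -3  -7 ]
  [ 0   1  1/3   1   1 ]
  [ 0   0    0   0   2 ]
  [ 0   0    0   0   1 ]
R3 := 1/2·R3
  [ 1  -6   -3  -3  -7 ]
  [ 0   1  1/3   1   1 ]
  [ 0   0    0   0   1 ]
  [ 0   0    0   0   1 ]
R4 := R4 − R3
  [ 1  -6   -3  -3  -7 ]
  [ 0   1  1/3   1   1 ]
  [ 0   0    0   0   1 ]
  [ 0   0    0   0   0 ]
R2 := R2 − R3
  [ 1  -6   -3  -3  -7 ]
  [ 0   1  1/3   1   0 ]
  [ 0   0    0   0   1 ]
  [ 0   0    0   0   0 ]
R1 := R1 + 7·R3
  [ 1  -6   -3  -3  0 ]
  [ 0   1  1/3   1  0 ]
  [ 0   0    0   0  1 ]
  [ 0   0    0   0  0 ]
R1 := R1 + 6·R2
  [ 1  0   -1  3  0 ]
  [ 0  1  1/3  1  0 ]
  [ 0  0    0  0  1 ]
  [ 0  0    0  0  0 ]

[[1, 0, -1, 3, 0], [0, 1, 1/3, 1, 0], [0, 0, 0, 0, 1], [0, 0, 0, 0, 0]]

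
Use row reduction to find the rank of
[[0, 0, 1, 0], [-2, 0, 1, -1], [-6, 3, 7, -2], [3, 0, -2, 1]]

rank = 4

R1 ↔ R2
  [ -2  0   1  -1 ]
  [  0  0   1   0 ]
  [ -6  3   7  -2 ]
  [  3  0  -2   1 ]
R1 ← -1/2·R1
  [  1  0  -1/2  1/2 ]
  [  0  0     1    0 ]
  [ -6  3     7   -2 ]
  [  3  0    -2    1 ]
R3 ← R3 + 6·R1
  [ 1  0  -1/2  1/2 ]
  [ 0  0     1    0 ]
  [ 0  3     4    1 ]
  [ 3  0    -2    1 ]
R4 ← R4 − 3·R1
  [ 1  0  -1/2   1/2 ]
  [ 0  0     1     0 ]
  [ 0  3     4     1 ]
  [ 0  0  -1/2  -1/2 ]
R2 ↔ R3
  [ 1  0  -1/2   1/2 ]
  [ 0  3     4     1 ]
  [ 0  0     1     0 ]
  [ 0  0  -1/2  -1/2 ]
R2 ← 1/3·R2
  [ 1  0  -1/2   1/2 ]
  [ 0  1   4/3   1/3 ]
  [ 0  0     1     0 ]
  [ 0  0  -1/2  -1/2 ]
R4 ← R4 + 1/2·R3
  [ 1  0  -1/2   1/2 ]
  [ 0  1   4/3   1/3 ]
  [ 0  0     1     0 ]
  [ 0  0     0  -1/2 ]
R4 ← -2·R4
  [ 1  0  -1/2  1/2 ]
  [ 0  1   4/3  1/3 ]
  [ 0  0     1    0 ]
  [ 0  0     0    1 ]
R2 ← R2 − 1/3·R4
  [ 1  0  -1/2  1/2 ]
  [ 0  1   4/3    0 ]
  [ 0  0     1    0 ]
  [ 0  0     0    1 ]
R1 ← R1 − 1/2·R4
  [ 1  0  -1/2  0 ]
  [ 0  1   4/3  0 ]
  [ 0  0     1  0 ]
  [ 0  0     0  1 ]
R2 ← R2 − 4/3·R3
  [ 1  0  -1/2  0 ]
  [ 0  1     0  0 ]
  [ 0  0     1  0 ]
  [ 0  0     0  1 ]
R1 ← R1 + 1/2·R3
  [ 1  0  0  0 ]
  [ 0  1  0  0 ]
  [ 0  0  1  0 ]
  [ 0  0  0  1 ]
The reduced form has 4 nonzero rows.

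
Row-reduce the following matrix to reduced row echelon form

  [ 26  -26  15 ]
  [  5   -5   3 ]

[[1, -1, 0], [0, 0, 1]]

Multiply ρ1 by 1/26.
  [ 1  -1  15/26 ]
  [ 5  -5      3 ]
Subtract 5 times ρ1 from ρ2.
  [ 1  -1  15/26 ]
  [ 0   0   3/26 ]
Multiply ρ2 by 26/3.
  [ 1  -1  15/26 ]
  [ 0   0      1 ]
Subtract 15/26 times ρ2 from ρ1.
  [ 1  -1  0 ]
  [ 0   0  1 ]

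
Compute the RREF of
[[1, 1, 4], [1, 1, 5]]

[[1, 1, 0], [0, 0, 1]]

Subtract R1 from R2.
  [ 1  1  4 ]
  [ 0  0  1 ]
Subtract 4 times R2 from R1.
  [ 1  1  0 ]
  [ 0  0  1 ]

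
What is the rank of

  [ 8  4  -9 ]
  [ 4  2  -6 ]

rank = 2

Multiply r1 by 1/8.
  [ 1  1/2  -9/8 ]
  [ 4    2    -6 ]
Subtract 4 times r1 from r2.
  [ 1  1/2  -9/8 ]
  [ 0    0  -3/2 ]
Multiply r2 by -2/3.
  [ 1  1/2  -9/8 ]
  [ 0    0     1 ]
Add 9/8 times r2 to r1.
  [ 1  1/2  0 ]
  [ 0    0  1 ]
The reduced form has 2 nonzero rows.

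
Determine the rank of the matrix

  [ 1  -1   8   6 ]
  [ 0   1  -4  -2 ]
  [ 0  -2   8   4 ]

rank = 2

ρ3 -> ρ3 + 2·ρ2
  [ 1  -1   8   6 ]
  [ 0   1  -4  -2 ]
  [ 0   0   0   0 ]
ρ1 -> ρ1 + ρ2
  [ 1  0   4   4 ]
  [ 0  1  -4  -2 ]
  [ 0  0   0   0 ]
The reduced form has 2 nonzero rows.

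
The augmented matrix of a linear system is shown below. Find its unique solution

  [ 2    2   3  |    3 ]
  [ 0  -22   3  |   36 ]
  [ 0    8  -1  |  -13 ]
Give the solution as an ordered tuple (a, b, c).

(3/2, -3/2, 1)

ρ1 := 1/2·ρ1
  [ 1    1  3/2  |  3/2 ]
  [ 0  -22    3  |   36 ]
  [ 0    8   -1  |  -13 ]
ρ2 := -1/22·ρ2
  [ 1  1    3/2  |     3/2 ]
  [ 0  1  -3/22  |  -18/11 ]
  [ 0  8     -1  |     -13 ]
ρ3 := ρ3 − 8·ρ2
  [ 1  1    3/2  |     3/2 ]
  [ 0  1  -3/22  |  -18/11 ]
  [ 0  0   1/11  |    1/11 ]
ρ3 := 11·ρ3
  [ 1  1    3/2  |     3/2 ]
  [ 0  1  -3/22  |  -18/11 ]
  [ 0  0      1  |       1 ]
ρ2 := ρ2 + 3/22·ρ3
  [ 1  1  3/2  |   3/2 ]
  [ 0  1    0  |  -3/2 ]
  [ 0  0    1  |     1 ]
ρ1 := ρ1 − 3/2·ρ3
  [ 1  1  0  |     0 ]
  [ 0  1  0  |  -3/2 ]
  [ 0  0  1  |     1 ]
ρ1 := ρ1 − ρ2
  [ 1  0  0  |   3/2 ]
  [ 0  1  0  |  -3/2 ]
  [ 0  0  1  |     1 ]
Reading off the last column: a = 3/2, b = -3/2, c = 1.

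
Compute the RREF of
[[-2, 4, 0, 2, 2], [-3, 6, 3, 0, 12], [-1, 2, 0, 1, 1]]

r1 := -1/2·r1
  [  1  -2  0  -1  -1 ]
  [ -3   6  3   0  12 ]
  [ -1   2  0   1   1 ]
r2 := r2 + 3·r1
  [  1  -2  0  -1  -1 ]
  [  0   0  3  -3   9 ]
  [ -1   2  0   1   1 ]
r3 := r3 + r1
  [ 1  -2  0  -1  -1 ]
  [ 0   0  3  -3   9 ]
  [ 0   0  0   0   0 ]
r2 := 1/3·r2
  [ 1  -2  0  -1  -1 ]
  [ 0   0  1  -1   3 ]
  [ 0   0  0   0   0 ]

[[1, -2, 0, -1, -1], [0, 0, 1, -1, 3], [0, 0, 0, 0, 0]]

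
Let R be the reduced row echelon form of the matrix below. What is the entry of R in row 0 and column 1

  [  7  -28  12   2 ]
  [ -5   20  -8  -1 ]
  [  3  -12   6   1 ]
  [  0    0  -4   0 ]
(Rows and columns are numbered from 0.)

-4

R1 → 1/7·R1
  [  1   -4  12/7  2/7 ]
  [ -5   20    -8   -1 ]
  [  3  -12     6    1 ]
  [  0    0    -4    0 ]
R2 → R2 + 5·R1
  [ 1   -4  12/7  2/7 ]
  [ 0    0   4/7  3/7 ]
  [ 3  -12     6    1 ]
  [ 0    0    -4    0 ]
R3 → R3 − 3·R1
  [ 1  -4  12/7  2/7 ]
  [ 0   0   4/7  3/7 ]
  [ 0   0   6/7  1/7 ]
  [ 0   0    -4    0 ]
R2 → 7/4·R2
  [ 1  -4  12/7  2/7 ]
  [ 0   0     1  3/4 ]
  [ 0   0   6/7  1/7 ]
  [ 0   0    -4    0 ]
R3 → R3 − 6/7·R2
  [ 1  -4  12/7   2/7 ]
  [ 0   0     1   3/4 ]
  [ 0   0     0  -1/2 ]
  [ 0   0    -4     0 ]
R4 → R4 + 4·R2
  [ 1  -4  12/7   2/7 ]
  [ 0   0     1   3/4 ]
  [ 0   0     0  -1/2 ]
  [ 0   0     0     3 ]
R3 → -2·R3
  [ 1  -4  12/7  2/7 ]
  [ 0   0     1  3/4 ]
  [ 0   0     0    1 ]
  [ 0   0     0    3 ]
R4 → R4 − 3·R3
  [ 1  -4  12/7  2/7 ]
  [ 0   0     1  3/4 ]
  [ 0   0     0    1 ]
  [ 0   0     0    0 ]
R2 → R2 − 3/4·R3
  [ 1  -4  12/7  2/7 ]
  [ 0   0     1    0 ]
  [ 0   0     0    1 ]
  [ 0   0     0    0 ]
R1 → R1 − 2/7·R3
  [ 1  -4  12/7  0 ]
  [ 0   0     1  0 ]
  [ 0   0     0  1 ]
  [ 0   0     0  0 ]
R1 → R1 − 12/7·R2
  [ 1  -4  0  0 ]
  [ 0   0  1  0 ]
  [ 0   0  0  1 ]
  [ 0   0  0  0 ]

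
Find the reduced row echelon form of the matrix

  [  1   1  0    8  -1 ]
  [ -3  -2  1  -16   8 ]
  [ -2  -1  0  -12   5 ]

R2 -> R2 + 3·R1
R3 -> R3 + 2·R1
R3 -> R3 − R2
R3 -> -1·R3
R2 -> R2 − R3
R1 -> R1 − R2

[[1, 0, 0, 4, -4], [0, 1, 0, 4, 3], [0, 0, 1, 4, 2]]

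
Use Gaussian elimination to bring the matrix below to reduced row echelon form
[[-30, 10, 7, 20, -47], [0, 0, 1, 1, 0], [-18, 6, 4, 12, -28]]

[[1, -1/3, 0, 0, 2], [0, 0, 1, 0, -1], [0, 0, 0, 1, 1]]

Multiply r1 by -1/30.
  [   1  -1/3  -7/30  -2/3  47/30 ]
  [   0     0      1     1      0 ]
  [ -18     6      4    12    -28 ]
Add 18 times r1 to r3.
  [ 1  -1/3  -7/30  -2/3  47/30 ]
  [ 0     0      1     1      0 ]
  [ 0     0   -1/5     0    1/5 ]
Add 1/5 times r2 to r3.
  [ 1  -1/3  -7/30  -2/3  47/30 ]
  [ 0     0      1     1      0 ]
  [ 0     0      0   1/5    1/5 ]
Multiply r3 by 5.
  [ 1  -1/3  -7/30  -2/3  47/30 ]
  [ 0     0      1     1      0 ]
  [ 0     0      0     1      1 ]
Subtract r3 from r2.
  [ 1  -1/3  -7/30  -2/3  47/30 ]
  [ 0     0      1     0     -1 ]
  [ 0     0      0     1      1 ]
Add 2/3 times r3 to r1.
  [ 1  -1/3  -7/30  0  67/30 ]
  [ 0     0      1  0     -1 ]
  [ 0     0      0  1      1 ]
Add 7/30 times r2 to r1.
  [ 1  -1/3  0  0   2 ]
  [ 0     0  1  0  -1 ]
  [ 0     0  0  1   1 ]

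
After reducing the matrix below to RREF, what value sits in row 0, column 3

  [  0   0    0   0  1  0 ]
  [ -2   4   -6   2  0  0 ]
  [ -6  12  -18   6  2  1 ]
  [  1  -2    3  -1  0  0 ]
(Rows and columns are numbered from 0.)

-1

Swap r1 and r2.
  [ -2   4   -6   2  0  0 ]
  [  0   0    0   0  1  0 ]
  [ -6  12  -18   6  2  1 ]
  [  1  -2    3  -1  0  0 ]
Multiply r1 by -1/2.
  [  1  -2    3  -1  0  0 ]
  [  0   0    0   0  1  0 ]
  [ -6  12  -18   6  2  1 ]
  [  1  -2    3  -1  0  0 ]
Add 6 times r1 to r3.
  [ 1  -2  3  -1  0  0 ]
  [ 0   0  0   0  1  0 ]
  [ 0   0  0   0  2  1 ]
  [ 1  -2  3  -1  0  0 ]
Subtract r1 from r4.
  [ 1  -2  3  -1  0  0 ]
  [ 0   0  0   0  1  0 ]
  [ 0   0  0   0  2  1 ]
  [ 0   0  0   0  0  0 ]
Subtract 2 times r2 from r3.
  [ 1  -2  3  -1  0  0 ]
  [ 0   0  0   0  1  0 ]
  [ 0   0  0   0  0  1 ]
  [ 0   0  0   0  0  0 ]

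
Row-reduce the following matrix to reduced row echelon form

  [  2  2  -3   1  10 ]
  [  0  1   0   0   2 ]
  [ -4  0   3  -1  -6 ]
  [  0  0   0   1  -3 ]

Multiply r1 by 1/2.
Add 4 times r1 to r3.
Subtract 4 times r2 from r3.
Multiply r3 by -1/3.
Add 1/3 times r4 to r3.
Subtract 1/2 times r4 from r1.
Add 3/2 times r3 to r1.
Subtract r2 from r1.

[[1, 0, 0, 0, 0], [0, 1, 0, 0, 2], [0, 0, 1, 0, -3], [0, 0, 0, 1, -3]]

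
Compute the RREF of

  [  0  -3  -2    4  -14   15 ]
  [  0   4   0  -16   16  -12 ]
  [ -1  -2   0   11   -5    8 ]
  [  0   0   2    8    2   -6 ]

[[1, 0, 0, -3, -3, -2], [0, 1, 0, -4, 4, -3], [0, 0, 1, 4, 1, -3], [0, 0, 0, 0, 0, 0]]

ρ1 <=> ρ3
  [ -1  -2   0   11   -5    8 ]
  [  0   4   0  -16   16  -12 ]
  [  0  -3  -2    4  -14   15 ]
  [  0   0   2    8    2   -6 ]
ρ1 -> -1·ρ1
  [ 1   2   0  -11    5   -8 ]
  [ 0   4   0  -16   16  -12 ]
  [ 0  -3  -2    4  -14   15 ]
  [ 0   0   2    8    2   -6 ]
ρ2 -> 1/4·ρ2
  [ 1   2   0  -11    5  -8 ]
  [ 0   1   0   -4    4  -3 ]
  [ 0  -3  -2    4  -14  15 ]
  [ 0   0   2    8    2  -6 ]
ρ3 -> ρ3 + 3·ρ2
  [ 1  2   0  -11   5  -8 ]
  [ 0  1   0   -4   4  -3 ]
  [ 0  0  -2   -8  -2   6 ]
  [ 0  0   2    8   2  -6 ]
ρ3 -> -1/2·ρ3
  [ 1  2  0  -11  5  -8 ]
  [ 0  1  0   -4  4  -3 ]
  [ 0  0  1    4  1  -3 ]
  [ 0  0  2    8  2  -6 ]
ρ4 -> ρ4 − 2·ρ3
  [ 1  2  0  -11  5  -8 ]
  [ 0  1  0   -4  4  -3 ]
  [ 0  0  1    4  1  -3 ]
  [ 0  0  0    0  0   0 ]
ρ1 -> ρ1 − 2·ρ2
  [ 1  0  0  -3  -3  -2 ]
  [ 0  1  0  -4   4  -3 ]
  [ 0  0  1   4   1  -3 ]
  [ 0  0  0   0   0   0 ]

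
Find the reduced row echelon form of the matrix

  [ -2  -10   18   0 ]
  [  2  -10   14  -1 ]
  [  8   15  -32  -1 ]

[[1, 0, -1, 0], [0, 1, -8/5, 0], [0, 0, 0, 1]]

R1 -> -1/2·R1
  [ 1    5   -9   0 ]
  [ 2  -10   14  -1 ]
  [ 8   15  -32  -1 ]
R2 -> R2 − 2·R1
  [ 1    5   -9   0 ]
  [ 0  -20   32  -1 ]
  [ 8   15  -32  -1 ]
R3 -> R3 − 8·R1
  [ 1    5  -9   0 ]
  [ 0  -20  32  -1 ]
  [ 0  -25  40  -1 ]
R2 -> -1/20·R2
  [ 1    5    -9     0 ]
  [ 0    1  -8/5  1/20 ]
  [ 0  -25    40    -1 ]
R3 -> R3 + 25·R2
  [ 1  5    -9     0 ]
  [ 0  1  -8/5  1/20 ]
  [ 0  0     0   1/4 ]
R3 -> 4·R3
  [ 1  5    -9     0 ]
  [ 0  1  -8/5  1/20 ]
  [ 0  0     0     1 ]
R2 -> R2 − 1/20·R3
  [ 1  5    -9  0 ]
  [ 0  1  -8/5  0 ]
  [ 0  0     0  1 ]
R1 -> R1 − 5·R2
  [ 1  0    -1  0 ]
  [ 0  1  -8/5  0 ]
  [ 0  0     0  1 ]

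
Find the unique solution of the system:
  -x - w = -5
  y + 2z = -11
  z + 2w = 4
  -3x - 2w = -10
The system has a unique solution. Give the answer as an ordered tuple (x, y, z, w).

Form the augmented matrix and row-reduce:
  [ -1  0  0  -1  |   -5 ]
  [  0  1  2   0  |  -11 ]
  [  0  0  1   2  |    4 ]
  [ -3  0  0  -2  |  -10 ]
R1 ← -1·R1
  [  1  0  0   1  |    5 ]
  [  0  1  2   0  |  -11 ]
  [  0  0  1   2  |    4 ]
  [ -3  0  0  -2  |  -10 ]
R4 ← R4 + 3·R1
  [ 1  0  0  1  |    5 ]
  [ 0  1  2  0  |  -11 ]
  [ 0  0  1  2  |    4 ]
  [ 0  0  0  1  |    5 ]
R3 ← R3 − 2·R4
  [ 1  0  0  1  |    5 ]
  [ 0  1  2  0  |  -11 ]
  [ 0  0  1  0  |   -6 ]
  [ 0  0  0  1  |    5 ]
R1 ← R1 − R4
  [ 1  0  0  0  |    0 ]
  [ 0  1  2  0  |  -11 ]
  [ 0  0  1  0  |   -6 ]
  [ 0  0  0  1  |    5 ]
R2 ← R2 − 2·R3
  [ 1  0  0  0  |   0 ]
  [ 0  1  0  0  |   1 ]
  [ 0  0  1  0  |  -6 ]
  [ 0  0  0  1  |   5 ]
Reading off the last column: x = 0, y = 1, z = -6, w = 5.

(0, 1, -6, 5)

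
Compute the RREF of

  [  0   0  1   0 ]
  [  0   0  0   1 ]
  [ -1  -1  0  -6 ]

[[1, 1, 0, 0], [0, 0, 1, 0], [0, 0, 0, 1]]

R1 <-> R3
  [ -1  -1  0  -6 ]
  [  0   0  0   1 ]
  [  0   0  1   0 ]
R1 -> -1·R1
  [ 1  1  0  6 ]
  [ 0  0  0  1 ]
  [ 0  0  1  0 ]
R2 <-> R3
  [ 1  1  0  6 ]
  [ 0  0  1  0 ]
  [ 0  0  0  1 ]
R1 -> R1 − 6·R3
  [ 1  1  0  0 ]
  [ 0  0  1  0 ]
  [ 0  0  0  1 ]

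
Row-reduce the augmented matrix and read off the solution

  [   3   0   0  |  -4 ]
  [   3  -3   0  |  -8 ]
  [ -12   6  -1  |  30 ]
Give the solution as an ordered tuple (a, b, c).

Multiply ρ1 by 1/3.
Subtract 3 times ρ1 from ρ2.
Add 12 times ρ1 to ρ3.
Multiply ρ2 by -1/3.
Subtract 6 times ρ2 from ρ3.
Multiply ρ3 by -1.
Reading off the last column: a = -4/3, b = 4/3, c = -6.

(-4/3, 4/3, -6)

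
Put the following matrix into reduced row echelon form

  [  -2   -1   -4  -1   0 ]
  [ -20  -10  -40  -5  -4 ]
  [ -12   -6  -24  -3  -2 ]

[[1, 1/2, 2, 0, 0], [0, 0, 0, 1, 0], [0, 0, 0, 0, 1]]

R1 := -1/2·R1
  [   1  1/2    2  1/2   0 ]
  [ -20  -10  -40   -5  -4 ]
  [ -12   -6  -24   -3  -2 ]
R2 := R2 + 20·R1
  [   1  1/2    2  1/2   0 ]
  [   0    0    0    5  -4 ]
  [ -12   -6  -24   -3  -2 ]
R3 := R3 + 12·R1
  [ 1  1/2  2  1/2   0 ]
  [ 0    0  0    5  -4 ]
  [ 0    0  0    3  -2 ]
R2 := 1/5·R2
  [ 1  1/2  2  1/2     0 ]
  [ 0    0  0    1  -4/5 ]
  [ 0    0  0    3    -2 ]
R3 := R3 − 3·R2
  [ 1  1/2  2  1/2     0 ]
  [ 0    0  0    1  -4/5 ]
  [ 0    0  0    0   2/5 ]
R3 := 5/2·R3
  [ 1  1/2  2  1/2     0 ]
  [ 0    0  0    1  -4/5 ]
  [ 0    0  0    0     1 ]
R2 := R2 + 4/5·R3
  [ 1  1/2  2  1/2  0 ]
  [ 0    0  0    1  0 ]
  [ 0    0  0    0  1 ]
R1 := R1 − 1/2·R2
  [ 1  1/2  2  0  0 ]
  [ 0    0  0  1  0 ]
  [ 0    0  0  0  1 ]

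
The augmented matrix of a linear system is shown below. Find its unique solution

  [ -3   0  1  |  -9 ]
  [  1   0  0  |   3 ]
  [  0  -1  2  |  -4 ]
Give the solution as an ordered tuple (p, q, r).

R1 → -1/3·R1
  [ 1   0  -1/3  |   3 ]
  [ 1   0     0  |   3 ]
  [ 0  -1     2  |  -4 ]
R2 → R2 − R1
  [ 1   0  -1/3  |   3 ]
  [ 0   0   1/3  |   0 ]
  [ 0  -1     2  |  -4 ]
R2 ↔ R3
  [ 1   0  -1/3  |   3 ]
  [ 0  -1     2  |  -4 ]
  [ 0   0   1/3  |   0 ]
R2 → -1·R2
  [ 1  0  -1/3  |  3 ]
  [ 0  1    -2  |  4 ]
  [ 0  0   1/3  |  0 ]
R3 → 3·R3
  [ 1  0  -1/3  |  3 ]
  [ 0  1    -2  |  4 ]
  [ 0  0     1  |  0 ]
R2 → R2 + 2·R3
  [ 1  0  -1/3  |  3 ]
  [ 0  1     0  |  4 ]
  [ 0  0     1  |  0 ]
R1 → R1 + 1/3·R3
  [ 1  0  0  |  3 ]
  [ 0  1  0  |  4 ]
  [ 0  0  1  |  0 ]
Reading off the last column: p = 3, q = 4, r = 0.

(3, 4, 0)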